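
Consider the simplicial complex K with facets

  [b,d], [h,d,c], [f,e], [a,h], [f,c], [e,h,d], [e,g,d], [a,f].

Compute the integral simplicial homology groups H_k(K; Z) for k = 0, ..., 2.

Take the total order a < b < c < d < e < f < g < h on the vertex set. Then K (dimension 2) consists of the simplices:

  0-simplices (8): a, b, c, d, e, f, g, h
  1-simplices (12): af, ah, bd, cd, cf, ch, de, dg, dh, ef, eg, eh
  2-simplices (3): cdh, deg, deh

giving chain groups C_0 ≅ Z^8, C_1 ≅ Z^12, C_2 ≅ Z^3.

The boundary map ∂_1: C_1 → C_0 sends each edge [p,q] (with p < q) to q − p. For instance
  ∂de = e − d.
The 8×12 boundary matrix has rank 7 and Smith normal form diag(1,1,1,1,1,1,1).

The boundary map ∂_2: C_2 → C_1 acts by ∂[p,q,r] = [q,r] − [p,r] + [p,q]. For instance
  ∂deg = eg − dg + de,
  ∂cdh = dh − ch + cd.
As a 12×3 matrix over Z this has rank 3, with invariant factors (1,1,1).

From H_k ≅ ker(∂_k) / im(∂_{k+1}) we obtain:

  H_0: rank C_0 − rank ∂_1 = 8 − 7 = 1, and the invariant factors of ∂_1 are all 1, so H_0 = Z.
  H_1: rank ker ∂_1 − rank ∂_2 = (12 − 7) − 3 = 2, and the invariant factors of ∂_2 are all 1, so H_1 = Z^2.
  H_2: rank ker ∂_2 − rank ∂_3 = (3 − 3) − 0 = 0, and there is no ∂_3, so H_2 = 0.

As a check, the Euler characteristic is 8 − 12 + 3 = -1, which agrees with 1 − 2 + 0 = -1.

H_0 ≅ Z,  H_1 ≅ Z^2,  H_2 = 0.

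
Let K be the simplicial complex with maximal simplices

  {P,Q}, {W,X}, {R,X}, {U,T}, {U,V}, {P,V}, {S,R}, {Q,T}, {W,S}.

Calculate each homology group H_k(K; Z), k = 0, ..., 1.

H_0 ≅ Z^2,  H_1 ≅ Z^2.

We work with the vertex ordering P < Q < R < S < T < U < V < W < X. The simplices of K, each written with vertices in increasing order, are:

  0-simplices (9): P, Q, R, S, T, U, V, W, X
  1-simplices (9): PQ, PV, QT, RS, RX, SW, TU, UV, WX

giving chain groups C_0 ≅ Z^9, C_1 ≅ Z^9.

The boundary map ∂_1: C_1 → C_0 is given by ∂[p,q] = [q] − [p]. For instance
  ∂WX = X − W.
As a 9×9 matrix over Z this has rank 7, with invariant factors (1,1,1,1,1,1,1).

From H_k ≅ ker(∂_k) / im(∂_{k+1}) we obtain:

  H_0: rank C_0 − rank ∂_1 = 9 − 7 = 2, and the invariant factors of ∂_1 are all 1, so H_0 ≅ Z^2.
  H_1: rank ker ∂_1 − rank ∂_2 = (9 − 7) − 0 = 2, and there is no ∂_2, so H_1 ≅ Z^2.

As a check, the Euler characteristic is 9 − 9 = 0, which agrees with 2 − 2 = 0.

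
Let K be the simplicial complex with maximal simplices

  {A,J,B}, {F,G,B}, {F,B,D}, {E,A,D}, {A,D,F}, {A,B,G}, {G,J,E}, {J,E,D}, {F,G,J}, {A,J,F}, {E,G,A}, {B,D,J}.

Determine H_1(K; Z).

Fix the vertex order A < B < D < E < F < G < J and write every simplex with vertices in increasing order. Then dim K = 2 and the simplices of K are:

  0-simplices (7): A, B, D, E, F, G, J
  1-simplices (18): AB, AD, AE, AF, AG, AJ, BD, BF, BG, BJ, DE, DF, DJ, EG, EJ, FG, FJ, GJ
  2-simplices (12): ABG, ABJ, ADE, ADF, AEG, AFJ, BDF, BDJ, BFG, DEJ, EGJ, FGJ

giving chain groups C_0 ≅ Z^7, C_1 ≅ Z^18, C_2 ≅ Z^12.

∂_1: C_1 → C_0 maps an edge to its endpoints' difference, ∂[p,q] = q − p. For instance
  ∂BD = D − B.
This gives a 7×18 integer matrix of rank 6; reducing to Smith normal form yields diagonal entries (1,1,1,1,1,1).

Boundary ∂_2: C_2 → C_1 acts by ∂[p,q,r] = [q,r] − [p,r] + [p,q]. For instance
  ∂BDF = DF − BF + BD,
  ∂ADF = DF − AF + AD.
As a 18×12 matrix over Z this has rank 12, with invariant factors (1,1,1,1,1,1,1,1,1,1,1,2).

Now H_k = ker ∂_k / im ∂_{k+1}, so:

  H_1: rank ker ∂_1 − rank ∂_2 = (18 − 6) − 12 = 0, and ∂_2 has invariant factor 2 > 1, so H_1 ≅ Z/2.

(K is a triangulation of the real projective plane RP^2.)

H_1 = Z/2.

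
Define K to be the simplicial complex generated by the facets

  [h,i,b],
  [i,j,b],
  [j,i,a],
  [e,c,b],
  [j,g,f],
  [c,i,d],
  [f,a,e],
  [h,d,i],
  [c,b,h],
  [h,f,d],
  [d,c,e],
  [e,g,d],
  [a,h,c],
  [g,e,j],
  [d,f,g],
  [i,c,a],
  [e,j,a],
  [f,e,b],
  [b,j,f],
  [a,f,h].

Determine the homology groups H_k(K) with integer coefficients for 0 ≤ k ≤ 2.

We work with the vertex ordering a < b < c < d < e < f < g < h < i < j. The simplices of K, each written with vertices in increasing order, are:

  0-simplices (10): a, b, c, d, e, f, g, h, i, j
  1-simplices (30): ac, ae, af, ah, ai, aj, bc, be, bf, bh, bi, bj, cd, ce, ch, ci, de, df, dg, dh, di, ef, eg, ej, fg, fh, fj, gj, hi, ij
  2-simplices (20): ach, aci, aef, aej, afh, aij, bce, bch, bef, bfj, bhi, bij, cde, cdi, deg, dfg, dfh, dhi, egj, fgj

so the chain groups are C_0 ≅ Z^10, C_1 ≅ Z^30, C_2 ≅ Z^20.

The boundary map ∂_1: C_1 → C_0 maps an edge to its endpoints' difference, ∂[p,q] = q − p. For instance
  ∂ae = e − a.
The 10×30 boundary matrix has rank 9 and Smith normal form diag(1,1,1,1,1,1,1,1,1).

∂_2: C_2 → C_1 sends each 2-simplex [p,q,r] to [q,r] − [p,r] + [p,q]. For instance
  ∂aci = ci − ai + ac,
  ∂aef = ef − af + ae.
This gives a 30×20 integer matrix of rank 20; reducing to Smith normal form yields diagonal entries (1,1,1,1,1,1,1,1,1,1,1,1,1,1,1,1,1,1,1,2).

Reading off H_k = ker ∂_k / im ∂_{k+1}:

  H_0: rank C_0 − rank ∂_1 = 10 − 9 = 1, and the invariant factors of ∂_1 are all 1, so H_0 = Z.
  H_1: rank ker ∂_1 − rank ∂_2 = (30 − 9) − 20 = 1, and ∂_2 has invariant factor 2 > 1, so H_1 = Z ⊕ Z/2.
  H_2: rank ker ∂_2 − rank ∂_3 = (20 − 20) − 0 = 0, and there is no ∂_3, so H_2 = 0.

H_0 ≅ Z,  H_1 ≅ Z ⊕ Z/2,  H_2 = 0.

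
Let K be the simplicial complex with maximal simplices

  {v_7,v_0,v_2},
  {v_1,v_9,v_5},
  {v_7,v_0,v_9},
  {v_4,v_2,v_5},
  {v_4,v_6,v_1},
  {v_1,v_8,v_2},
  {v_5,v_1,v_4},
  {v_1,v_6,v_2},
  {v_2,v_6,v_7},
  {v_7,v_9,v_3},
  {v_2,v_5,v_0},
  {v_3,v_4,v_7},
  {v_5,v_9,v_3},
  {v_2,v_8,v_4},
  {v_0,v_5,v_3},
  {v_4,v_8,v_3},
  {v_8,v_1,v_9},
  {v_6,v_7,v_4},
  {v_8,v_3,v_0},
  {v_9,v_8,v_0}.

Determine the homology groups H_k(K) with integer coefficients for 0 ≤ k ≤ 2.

H_0 ≅ Z,  H_1 ≅ Z ⊕ Z_2,  H_2 = 0.

Take the total order v_0 < v_1 < v_2 < v_3 < v_4 < v_5 < v_6 < v_7 < v_8 < v_9 on the vertex set. Then K (dimension 2) consists of the simplices:

  0-simplices (10): [v_0], [v_1], [v_2], [v_3], [v_4], [v_5], [v_6], [v_7], [v_8], [v_9]
  1-simplices (30): (30 of them)
  2-simplices (20): (20 of them)

so the chain groups are C_0 ≅ Z^10, C_1 ≅ Z^30, C_2 ≅ Z^20.

Boundary ∂_1: C_1 → C_0 maps an edge to its endpoints' difference, ∂[p,q] = q − p.
As a 10×30 matrix over Z this has rank 9, with invariant factors (1,1,1,1,1,1,1,1,1).

The boundary map ∂_2: C_2 → C_1 sends each 2-simplex [p,q,r] to [q,r] − [p,r] + [p,q]. For instance
  ∂[v_3,v_7,v_9] = [v_7,v_9] − [v_3,v_9] + [v_3,v_7],
  ∂[v_0,v_2,v_7] = [v_2,v_7] − [v_0,v_7] + [v_0,v_2].
The resulting 30×20 matrix has rank 20, and its Smith normal form has invariant factors (1,1,1,1,1,1,1,1,1,1,1,1,1,1,1,1,1,1,1,2).

Reading off H_k = ker ∂_k / im ∂_{k+1}:

  H_0: rank C_0 − rank ∂_1 = 10 − 9 = 1, and the invariant factors of ∂_1 are all 1, so H_0 ≅ Z.
  H_1: rank ker ∂_1 − rank ∂_2 = (30 − 9) − 20 = 1, and ∂_2 has invariant factor 2 > 1, so H_1 ≅ Z ⊕ Z_2.
  H_2: rank ker ∂_2 − rank ∂_3 = (20 − 20) − 0 = 0, and there is no ∂_3, so H_2 ≅ 0.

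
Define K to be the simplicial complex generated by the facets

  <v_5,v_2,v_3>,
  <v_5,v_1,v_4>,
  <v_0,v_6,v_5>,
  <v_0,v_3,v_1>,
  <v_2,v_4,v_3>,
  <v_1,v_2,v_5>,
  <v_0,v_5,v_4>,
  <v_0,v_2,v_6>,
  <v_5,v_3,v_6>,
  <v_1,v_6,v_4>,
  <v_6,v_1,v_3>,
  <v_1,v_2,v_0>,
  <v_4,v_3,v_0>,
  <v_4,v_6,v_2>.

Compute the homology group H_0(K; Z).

Fix the vertex order v_0 < v_1 < v_2 < v_3 < v_4 < v_5 < v_6 and write every simplex with vertices in increasing order. Then dim K = 2 and the simplices of K are:

  0-simplices (7): [v_0], [v_1], [v_2], [v_3], [v_4], [v_5], [v_6]
  1-simplices (21): (21 of them)
  2-simplices (14): (14 of them)

giving chain groups C_0 ≅ Z^7, C_1 ≅ Z^21, C_2 ≅ Z^14.

Boundary ∂_1: C_1 → C_0 is given by ∂[p,q] = [q] − [p]. For instance
  ∂[v_4,v_6] = [v_6] − [v_4].
As a 7×21 matrix over Z this has rank 6, with invariant factors (1,1,1,1,1,1).

∂_2: C_2 → C_1 acts by ∂[p,q,r] = [q,r] − [p,r] + [p,q]. For instance
  ∂[v_2,v_4,v_6] = [v_4,v_6] − [v_2,v_6] + [v_2,v_4],
  ∂[v_0,v_5,v_6] = [v_5,v_6] − [v_0,v_6] + [v_0,v_5].
This gives a 21×14 integer matrix of rank 13; reducing to Smith normal form yields diagonal entries (1,1,1,1,1,1,1,1,1,1,1,1,1).

Reading off H_k = ker ∂_k / im ∂_{k+1}:

  H_0: rank C_0 − rank ∂_1 = 7 − 6 = 1, and the invariant factors of ∂_1 are all 1, so H_0 = Z.

H_0 = Z.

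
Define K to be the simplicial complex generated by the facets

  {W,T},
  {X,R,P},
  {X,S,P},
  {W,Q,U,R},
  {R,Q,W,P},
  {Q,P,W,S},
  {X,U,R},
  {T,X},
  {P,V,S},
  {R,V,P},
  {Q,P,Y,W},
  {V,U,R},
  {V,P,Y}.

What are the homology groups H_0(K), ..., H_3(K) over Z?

Take the total order P < Q < R < S < T < U < V < W < X < Y on the vertex set. Then K (dimension 3) consists of the simplices:

  0-simplices (10): P, Q, R, S, T, U, V, W, X, Y
  1-simplices (26): PQ, PR, PS, PV, PW, PX, PY, QR, QS, QU, QW, QY, RU, RV, RW, RX, SV, SW, SX, TW, TX, UV, UW, UX, VY, WY
  2-simplices (20): PQR, PQS, PQW, PQY, PRV, PRW, PRX, PSV, PSW, PSX, PVY, PWY, QRU, QRW, QSW, QUW, QWY, RUV, RUW, RUX
  3-simplices (4): PQRW, PQSW, PQWY, QRUW

Hence C_0 ≅ Z^10, C_1 ≅ Z^26, C_2 ≅ Z^20, C_3 ≅ Z^4.

Boundary ∂_1: C_1 → C_0 maps an edge to its endpoints' difference, ∂[p,q] = q − p. For instance
  ∂QU = U − Q.
The resulting 10×26 matrix has rank 9, and its Smith normal form has invariant factors (1,1,1,1,1,1,1,1,1).

Boundary ∂_2: C_2 → C_1 maps a triangle to the signed sum of its edges. For instance
  ∂PVY = VY − PY + PV,
  ∂PSX = SX − PX + PS.
The 26×20 boundary matrix has rank 16 and Smith normal form diag(1,1,1,1,1,1,1,1,1,1,1,1,1,1,1,1).

The boundary map ∂_3: C_3 → C_2 sends each 3-simplex σ to the alternating sum Σ_i (−1)^i (σ with its i-th vertex removed). For instance
  ∂PQRW = QRW − PRW + PQW − PQR,
  ∂PQSW = QSW − PSW + PQW − PQS.
This gives a 20×4 integer matrix of rank 4; reducing to Smith normal form yields diagonal entries (1,1,1,1).

Now H_k = ker ∂_k / im ∂_{k+1}, so:

  H_0: rank C_0 − rank ∂_1 = 10 − 9 = 1, and the invariant factors of ∂_1 are all 1, so H_0 ≅ Z.
  H_1: rank ker ∂_1 − rank ∂_2 = (26 − 9) − 16 = 1, and the invariant factors of ∂_2 are all 1, so H_1 ≅ Z.
  H_2: rank ker ∂_2 − rank ∂_3 = (20 − 16) − 4 = 0, and the invariant factors of ∂_3 are all 1, so H_2 ≅ 0.
  H_3: rank ker ∂_3 − rank ∂_4 = (4 − 4) − 0 = 0, and there is no ∂_4, so H_3 ≅ 0.

As a check, the Euler characteristic is 10 − 26 + 20 − 4 = 0, which agrees with 1 − 1 + 0 − 0 = 0.

H_0 ≅ Z,  H_1 ≅ Z,  H_2 = 0,  H_3 = 0.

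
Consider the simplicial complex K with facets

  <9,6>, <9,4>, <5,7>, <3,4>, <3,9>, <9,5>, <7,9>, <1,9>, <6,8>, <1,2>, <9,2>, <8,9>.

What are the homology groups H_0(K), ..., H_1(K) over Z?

H_0 ≅ Z,  H_1 ≅ Z^4.

Take the total order 1 < 2 < 3 < 4 < 5 < 6 < 7 < 8 < 9 on the vertex set. Then K (dimension 1) consists of the simplices:

  0-simplices (9): [1], [2], [3], [4], [5], [6], [7], [8], [9]
  1-simplices (12): [1,2], [1,9], [2,9], [3,4], [3,9], [4,9], [5,7], [5,9], [6,8], [6,9], [7,9], [8,9]

Hence C_0 ≅ Z^9, C_1 ≅ Z^12.

The boundary map ∂_1: C_1 → C_0 is given by ∂[p,q] = [q] − [p]. For instance
  ∂[1,9] = [9] − [1].
This gives a 9×12 integer matrix of rank 8; reducing to Smith normal form yields diagonal entries (1,1,1,1,1,1,1,1).

Now H_k = ker ∂_k / im ∂_{k+1}, so:

  H_0: rank C_0 − rank ∂_1 = 9 − 8 = 1, and the invariant factors of ∂_1 are all 1, so H_0 = Z.
  H_1: rank ker ∂_1 − rank ∂_2 = (12 − 8) − 0 = 4, and there is no ∂_2, so H_1 = Z^4.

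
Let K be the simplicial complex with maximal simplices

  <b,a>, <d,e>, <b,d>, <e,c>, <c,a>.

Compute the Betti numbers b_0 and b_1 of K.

b_0 = 1, b_1 = 1.

Order the vertices as a < b < c < d < e. Listing each simplex with vertices in this order, K has dimension 1 with simplices:

  0-simplices (5): a, b, c, d, e
  1-simplices (5): ab, ac, bd, ce, de

Hence C_0 ≅ Z^5, C_1 ≅ Z^5.

Boundary ∂_1: C_1 → C_0 maps an edge to its endpoints' difference, ∂[p,q] = q − p.
As a 5×5 matrix over Z this has rank 4, with invariant factors (1,1,1,1).

Computing H_k = (kernel of ∂_k) / (image of ∂_{k+1}):

  H_0: rank C_0 − rank ∂_1 = 5 − 4 = 1, and the invariant factors of ∂_1 are all 1, so H_0 = Z.
  H_1: rank ker ∂_1 − rank ∂_2 = (5 − 4) − 0 = 1, and there is no ∂_2, so H_1 = Z.

(K is a triangulation of the circle S^1.)

Hence the Betti numbers are b_0 = 1, b_1 = 1.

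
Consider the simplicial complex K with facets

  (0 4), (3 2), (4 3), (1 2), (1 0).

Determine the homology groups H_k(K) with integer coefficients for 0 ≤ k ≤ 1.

We work with the vertex ordering 0 < 1 < 2 < 3 < 4. The simplices of K, each written with vertices in increasing order, are:

  0-simplices (5): [0], [1], [2], [3], [4]
  1-simplices (5): [0,1], [0,4], [1,2], [2,3], [3,4]

so the chain groups are C_0 ≅ Z^5, C_1 ≅ Z^5.

The boundary map ∂_1: C_1 → C_0 maps an edge to its endpoints' difference, ∂[p,q] = q − p.
As a 5×5 matrix over Z this has rank 4, with invariant factors (1,1,1,1).

Reading off H_k = ker ∂_k / im ∂_{k+1}:

  H_0: rank C_0 − rank ∂_1 = 5 − 4 = 1, and the invariant factors of ∂_1 are all 1, so H_0 = Z.
  H_1: rank ker ∂_1 − rank ∂_2 = (5 − 4) − 0 = 1, and there is no ∂_2, so H_1 = Z.

(K is a triangulation of the circle S^1.)

H_0 ≅ Z,  H_1 ≅ Z.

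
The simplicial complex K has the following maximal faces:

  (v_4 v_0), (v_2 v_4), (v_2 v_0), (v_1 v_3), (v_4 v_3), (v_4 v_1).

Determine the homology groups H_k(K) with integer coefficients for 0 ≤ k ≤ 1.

Fix the vertex order v_0 < v_1 < v_2 < v_3 < v_4 and write every simplex with vertices in increasing order. Then dim K = 1 and the simplices of K are:

  0-simplices (5): [v_0], [v_1], [v_2], [v_3], [v_4]
  1-simplices (6): [v_0,v_2], [v_0,v_4], [v_1,v_3], [v_1,v_4], [v_2,v_4], [v_3,v_4]

giving chain groups C_0 ≅ Z^5, C_1 ≅ Z^6.

∂_1: C_1 → C_0 is given by ∂[p,q] = [q] − [p].
As a 5×6 matrix over Z this has rank 4, with invariant factors (1,1,1,1).

Computing H_k = (kernel of ∂_k) / (image of ∂_{k+1}):

  H_0: rank C_0 − rank ∂_1 = 5 − 4 = 1, and the invariant factors of ∂_1 are all 1, so H_0 ≅ Z.
  H_1: rank ker ∂_1 − rank ∂_2 = (6 − 4) − 0 = 2, and there is no ∂_2, so H_1 ≅ Z^2.

(K is a triangulation of a wedge of 2 circles.)

H_0 ≅ Z,  H_1 ≅ Z^2.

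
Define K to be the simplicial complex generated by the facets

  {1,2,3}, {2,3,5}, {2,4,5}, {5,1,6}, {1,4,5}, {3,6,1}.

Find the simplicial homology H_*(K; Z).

Take the total order 1 < 2 < 3 < 4 < 5 < 6 on the vertex set. Then K (dimension 2) consists of the simplices:

  0-simplices (6): [1], [2], [3], [4], [5], [6]
  1-simplices (12): [1,2], [1,3], [1,4], [1,5], [1,6], [2,3], [2,4], [2,5], [3,5], [3,6], [4,5], [5,6]
  2-simplices (6): [1,2,3], [1,3,6], [1,4,5], [1,5,6], [2,3,5], [2,4,5]

Hence C_0 ≅ Z^6, C_1 ≅ Z^12, C_2 ≅ Z^6.

Boundary ∂_1: C_1 → C_0 sends each edge [p,q] (with p < q) to q − p. For instance
  ∂[1,3] = [3] − [1].
The resulting 6×12 matrix has rank 5, and its Smith normal form has invariant factors (1,1,1,1,1).

∂_2: C_2 → C_1 sends each 2-simplex [p,q,r] to [q,r] − [p,r] + [p,q]. For instance
  ∂[1,4,5] = [4,5] − [1,5] + [1,4],
  ∂[2,4,5] = [4,5] − [2,5] + [2,4].
This gives a 12×6 integer matrix of rank 6; reducing to Smith normal form yields diagonal entries (1,1,1,1,1,1).

From H_k ≅ ker(∂_k) / im(∂_{k+1}) we obtain:

  H_0: rank C_0 − rank ∂_1 = 6 − 5 = 1, and the invariant factors of ∂_1 are all 1, so H_0 = Z.
  H_1: rank ker ∂_1 − rank ∂_2 = (12 − 5) − 6 = 1, and the invariant factors of ∂_2 are all 1, so H_1 = Z.
  H_2: rank ker ∂_2 − rank ∂_3 = (6 − 6) − 0 = 0, and there is no ∂_3, so H_2 = 0.

As a check, the Euler characteristic is 6 − 12 + 6 = 0, which agrees with 1 − 1 + 0 = 0.
(K is a triangulation of the cylinder S^1 x I.)

H_0 = Z,  H_1 = Z,  H_2 = 0.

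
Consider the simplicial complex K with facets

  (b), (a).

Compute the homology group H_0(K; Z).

H_0 = Z^2.

We work with the vertex ordering a < b. The simplices of K, each written with vertices in increasing order, are:

  0-simplices (2): a, b

giving chain groups C_0 ≅ Z^2.

Now H_k = ker ∂_k / im ∂_{k+1}, so:

  H_0: rank C_0 − rank ∂_1 = 2 − 0 = 2, and there is no ∂_1, so H_0 ≅ Z^2.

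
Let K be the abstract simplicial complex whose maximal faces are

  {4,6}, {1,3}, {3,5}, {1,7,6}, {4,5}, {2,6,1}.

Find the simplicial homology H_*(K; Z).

H_0 ≅ Z,  H_1 ≅ Z,  H_2 = 0.

We work with the vertex ordering 1 < 2 < 3 < 4 < 5 < 6 < 7. The simplices of K, each written with vertices in increasing order, are:

  0-simplices (7): [1], [2], [3], [4], [5], [6], [7]
  1-simplices (9): [1,2], [1,3], [1,6], [1,7], [2,6], [3,5], [4,5], [4,6], [6,7]
  2-simplices (2): [1,2,6], [1,6,7]

giving chain groups C_0 ≅ Z^7, C_1 ≅ Z^9, C_2 ≅ Z^2.

∂_1: C_1 → C_0 is given by ∂[p,q] = [q] − [p]. For instance
  ∂[1,3] = [3] − [1].
As a 7×9 matrix over Z this has rank 6, with invariant factors (1,1,1,1,1,1).

Boundary ∂_2: C_2 → C_1 sends each 2-simplex [p,q,r] to [q,r] − [p,r] + [p,q]. For instance
  ∂[1,2,6] = [2,6] − [1,6] + [1,2],
  ∂[1,6,7] = [6,7] − [1,7] + [1,6].
The 9×2 boundary matrix has rank 2 and Smith normal form diag(1,1).

Reading off H_k = ker ∂_k / im ∂_{k+1}:

  H_0: rank C_0 − rank ∂_1 = 7 − 6 = 1, and the invariant factors of ∂_1 are all 1, so H_0 = Z.
  H_1: rank ker ∂_1 − rank ∂_2 = (9 − 6) − 2 = 1, and the invariant factors of ∂_2 are all 1, so H_1 = Z.
  H_2: rank ker ∂_2 − rank ∂_3 = (2 − 2) − 0 = 0, and there is no ∂_3, so H_2 = 0.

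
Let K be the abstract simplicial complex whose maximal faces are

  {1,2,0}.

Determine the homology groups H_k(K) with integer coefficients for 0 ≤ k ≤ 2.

H_0 = Z,  H_1 = 0,  H_2 = 0.

Order the vertices as 0 < 1 < 2. Listing each simplex with vertices in this order, K has dimension 2 with simplices:

  0-simplices (3): [0], [1], [2]
  1-simplices (3): [0,1], [0,2], [1,2]
  2-simplices (1): [0,1,2]

giving chain groups C_0 ≅ Z^3, C_1 ≅ Z^3, C_2 ≅ Z^1.

The boundary map ∂_1: C_1 → C_0 sends each edge [p,q] (with p < q) to q − p. For instance
  ∂[1,2] = [2] − [1].
The 3×3 boundary matrix has rank 2 and Smith normal form diag(1,1).

Boundary ∂_2: C_2 → C_1 maps a triangle to the signed sum of its edges. For instance
  ∂[0,1,2] = [1,2] − [0,2] + [0,1].
The resulting 3×1 matrix has rank 1, and its Smith normal form has invariant factors (1).

Reading off H_k = ker ∂_k / im ∂_{k+1}:

  H_0: rank C_0 − rank ∂_1 = 3 − 2 = 1, and the invariant factors of ∂_1 are all 1, so H_0 ≅ Z.
  H_1: rank ker ∂_1 − rank ∂_2 = (3 − 2) − 1 = 0, and the invariant factors of ∂_2 are all 1, so H_1 ≅ 0.
  H_2: rank ker ∂_2 − rank ∂_3 = (1 − 1) − 0 = 0, and there is no ∂_3, so H_2 ≅ 0.

As a check, the Euler characteristic is 3 − 3 + 1 = 1, which agrees with 1 − 0 + 0 = 1.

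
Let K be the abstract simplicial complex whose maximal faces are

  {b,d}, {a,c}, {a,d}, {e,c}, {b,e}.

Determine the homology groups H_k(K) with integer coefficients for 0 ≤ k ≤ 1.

H_0 ≅ Z,  H_1 ≅ Z.

Fix the vertex order a < b < c < d < e and write every simplex with vertices in increasing order. Then dim K = 1 and the simplices of K are:

  0-simplices (5): a, b, c, d, e
  1-simplices (5): ac, ad, bd, be, ce

giving chain groups C_0 ≅ Z^5, C_1 ≅ Z^5.

Boundary ∂_1: C_1 → C_0 maps an edge to its endpoints' difference, ∂[p,q] = q − p. For instance
  ∂ac = c − a.
This gives a 5×5 integer matrix of rank 4; reducing to Smith normal form yields diagonal entries (1,1,1,1).

Computing H_k = (kernel of ∂_k) / (image of ∂_{k+1}):

  H_0: rank C_0 − rank ∂_1 = 5 − 4 = 1, and the invariant factors of ∂_1 are all 1, so H_0 = Z.
  H_1: rank ker ∂_1 − rank ∂_2 = (5 − 4) − 0 = 1, and there is no ∂_2, so H_1 = Z.

As a check, the Euler characteristic is 5 − 5 = 0, which agrees with 1 − 1 = 0.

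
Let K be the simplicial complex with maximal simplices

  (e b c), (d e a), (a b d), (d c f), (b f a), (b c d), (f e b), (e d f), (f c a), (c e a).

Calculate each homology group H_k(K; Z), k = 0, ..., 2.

Order the vertices as a < b < c < d < e < f. Listing each simplex with vertices in this order, K has dimension 2 with simplices:

  0-simplices (6): a, b, c, d, e, f
  1-simplices (15): ab, ac, ad, ae, af, bc, bd, be, bf, cd, ce, cf, de, df, ef
  2-simplices (10): abd, abf, ace, acf, ade, bcd, bce, bef, cdf, def

so the chain groups are C_0 ≅ Z^6, C_1 ≅ Z^15, C_2 ≅ Z^10.

∂_1: C_1 → C_0 maps an edge to its endpoints' difference, ∂[p,q] = q − p. For instance
  ∂ab = b − a.
The resulting 6×15 matrix has rank 5, and its Smith normal form has invariant factors (1,1,1,1,1).

The boundary map ∂_2: C_2 → C_1 maps a triangle to the signed sum of its edges. For instance
  ∂cdf = df − cf + cd,
  ∂ace = ce − ae + ac.
The 15×10 boundary matrix has rank 10 and Smith normal form diag(1,1,1,1,1,1,1,1,1,2).

Reading off H_k = ker ∂_k / im ∂_{k+1}:

  H_0: rank C_0 − rank ∂_1 = 6 − 5 = 1, and the invariant factors of ∂_1 are all 1, so H_0 = Z.
  H_1: rank ker ∂_1 − rank ∂_2 = (15 − 5) − 10 = 0, and ∂_2 has invariant factor 2 > 1, so H_1 = Z/2.
  H_2: rank ker ∂_2 − rank ∂_3 = (10 − 10) − 0 = 0, and there is no ∂_3, so H_2 = 0.

H_0 ≅ Z,  H_1 ≅ Z/2,  H_2 = 0.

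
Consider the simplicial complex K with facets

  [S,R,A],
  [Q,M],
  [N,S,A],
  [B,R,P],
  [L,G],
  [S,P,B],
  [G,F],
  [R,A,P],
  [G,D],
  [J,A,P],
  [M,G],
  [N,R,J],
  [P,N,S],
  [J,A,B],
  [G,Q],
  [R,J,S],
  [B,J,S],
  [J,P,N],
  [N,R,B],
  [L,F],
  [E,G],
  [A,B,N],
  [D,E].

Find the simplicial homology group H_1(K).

Take the total order A < B < D < E < F < G < J < L < M < N < P < Q < R < S on the vertex set. Then K (dimension 2) consists of the simplices:

  0-simplices (14): A, B, D, E, F, G, J, L, M, N, P, Q, R, S
  1-simplices (30): AB, AJ, AN, AP, AR, AS, BJ, BN, BP, BR, BS, DE, DG, EG, FG, FL, GL, GM, GQ, JN, JP, JR, JS, MQ, NP, NR, NS, PR, PS, RS
  2-simplices (14): ABJ, ABN, AJP, ANS, APR, ARS, BJS, BNR, BPR, BPS, JNP, JNR, JRS, NPS

giving chain groups C_0 ≅ Z^14, C_1 ≅ Z^30, C_2 ≅ Z^14.

The boundary map ∂_1: C_1 → C_0 is given by ∂[p,q] = [q] − [p].
As a 14×30 matrix over Z this has rank 12, with invariant factors (1,1,1,1,1,1,1,1,1,1,1,1).

The boundary map ∂_2: C_2 → C_1 acts by ∂[p,q,r] = [q,r] − [p,r] + [p,q]. For instance
  ∂ABN = BN − AN + AB,
  ∂BPR = PR − BR + BP.
The resulting 30×14 matrix has rank 13, and its Smith normal form has invariant factors (1,1,1,1,1,1,1,1,1,1,1,1,1).

From H_k ≅ ker(∂_k) / im(∂_{k+1}) we obtain:

  H_1: rank ker ∂_1 − rank ∂_2 = (30 − 12) − 13 = 5, and the invariant factors of ∂_2 are all 1, so H_1 ≅ Z^5.

(K is a triangulation of the disjoint union of the torus T^2 and a wedge of 3 circles.)

H_1 ≅ Z^5.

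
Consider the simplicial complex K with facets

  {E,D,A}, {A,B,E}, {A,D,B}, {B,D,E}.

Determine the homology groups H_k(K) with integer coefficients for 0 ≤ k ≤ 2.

We work with the vertex ordering A < B < D < E. The simplices of K, each written with vertices in increasing order, are:

  0-simplices (4): A, B, D, E
  1-simplices (6): AB, AD, AE, BD, BE, DE
  2-simplices (4): ABD, ABE, ADE, BDE

Hence C_0 ≅ Z^4, C_1 ≅ Z^6, C_2 ≅ Z^4.

The boundary map ∂_1: C_1 → C_0 maps an edge to its endpoints' difference, ∂[p,q] = q − p. For instance
  ∂AB = B − A.
The resulting 4×6 matrix has rank 3, and its Smith normal form has invariant factors (1,1,1).

∂_2: C_2 → C_1 sends each 2-simplex [p,q,r] to [q,r] − [p,r] + [p,q]. For instance
  ∂ABE = BE − AE + AB,
  ∂BDE = DE − BE + BD.
The resulting 6×4 matrix has rank 3, and its Smith normal form has invariant factors (1,1,1).

Reading off H_k = ker ∂_k / im ∂_{k+1}:

  H_0: rank C_0 − rank ∂_1 = 4 − 3 = 1, and the invariant factors of ∂_1 are all 1, so H_0 = Z.
  H_1: rank ker ∂_1 − rank ∂_2 = (6 − 3) − 3 = 0, and the invariant factors of ∂_2 are all 1, so H_1 = 0.
  H_2: rank ker ∂_2 − rank ∂_3 = (4 − 3) − 0 = 1, and there is no ∂_3, so H_2 = Z.

As a check, the Euler characteristic is 4 − 6 + 4 = 2, which agrees with 1 − 0 + 1 = 2.

H_0 ≅ Z,  H_1 = 0,  H_2 ≅ Z.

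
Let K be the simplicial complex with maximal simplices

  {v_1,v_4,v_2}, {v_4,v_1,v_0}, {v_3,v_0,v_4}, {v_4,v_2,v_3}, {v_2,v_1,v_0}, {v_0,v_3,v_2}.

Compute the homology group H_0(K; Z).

Take the total order v_0 < v_1 < v_2 < v_3 < v_4 on the vertex set. Then K (dimension 2) consists of the simplices:

  0-simplices (5): [v_0], [v_1], [v_2], [v_3], [v_4]
  1-simplices (9): [v_0,v_1], [v_0,v_2], [v_0,v_3], [v_0,v_4], [v_1,v_2], [v_1,v_4], [v_2,v_3], [v_2,v_4], [v_3,v_4]
  2-simplices (6): [v_0,v_1,v_2], [v_0,v_1,v_4], [v_0,v_2,v_3], [v_0,v_3,v_4], [v_1,v_2,v_4], [v_2,v_3,v_4]

so the chain groups are C_0 ≅ Z^5, C_1 ≅ Z^9, C_2 ≅ Z^6.

The boundary map ∂_1: C_1 → C_0 maps an edge to its endpoints' difference, ∂[p,q] = q − p. For instance
  ∂[v_0,v_4] = [v_4] − [v_0].
This gives a 5×9 integer matrix of rank 4; reducing to Smith normal form yields diagonal entries (1,1,1,1).

The boundary map ∂_2: C_2 → C_1 sends each 2-simplex [p,q,r] to [q,r] − [p,r] + [p,q]. For instance
  ∂[v_0,v_2,v_3] = [v_2,v_3] − [v_0,v_3] + [v_0,v_2],
  ∂[v_1,v_2,v_4] = [v_2,v_4] − [v_1,v_4] + [v_1,v_2].
This gives a 9×6 integer matrix of rank 5; reducing to Smith normal form yields diagonal entries (1,1,1,1,1).

From H_k ≅ ker(∂_k) / im(∂_{k+1}) we obtain:

  H_0: rank C_0 − rank ∂_1 = 5 − 4 = 1, and the invariant factors of ∂_1 are all 1, so H_0 ≅ Z.

H_0 = Z.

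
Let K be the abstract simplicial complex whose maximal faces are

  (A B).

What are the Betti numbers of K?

We work with the vertex ordering A < B. The simplices of K, each written with vertices in increasing order, are:

  0-simplices (2): A, B
  1-simplices (1): AB

Hence C_0 ≅ Z^2, C_1 ≅ Z^1.

∂_1: C_1 → C_0 maps an edge to its endpoints' difference, ∂[p,q] = q − p.
The resulting 2×1 matrix has rank 1, and its Smith normal form has invariant factors (1).

Now H_k = ker ∂_k / im ∂_{k+1}, so:

  H_0: rank C_0 − rank ∂_1 = 2 − 1 = 1, and the invariant factors of ∂_1 are all 1, so H_0 ≅ Z.
  H_1: rank ker ∂_1 − rank ∂_2 = (1 − 1) − 0 = 0, and there is no ∂_2, so H_1 ≅ 0.

As a check, the Euler characteristic is 2 − 1 = 1, which agrees with 1 − 0 = 1.

Hence the Betti numbers are b_0 = 1, b_1 = 0.

b_0 = 1, b_1 = 0.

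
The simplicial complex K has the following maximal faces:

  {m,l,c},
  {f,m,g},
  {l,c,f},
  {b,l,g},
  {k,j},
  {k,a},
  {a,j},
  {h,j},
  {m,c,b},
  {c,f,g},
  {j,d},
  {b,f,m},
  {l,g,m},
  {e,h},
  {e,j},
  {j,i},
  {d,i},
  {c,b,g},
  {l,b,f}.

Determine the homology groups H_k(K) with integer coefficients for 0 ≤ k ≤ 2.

Take the total order a < b < c < d < e < f < g < h < i < j < k < l < m on the vertex set. Then K (dimension 2) consists of the simplices:

  0-simplices (13): a, b, c, d, e, f, g, h, i, j, k, l, m
  1-simplices (24): aj, ak, bc, bf, bg, bl, bm, cf, cg, cl, cm, di, dj, eh, ej, fg, fl, fm, gl, gm, hj, ij, jk, lm
  2-simplices (10): bcg, bcm, bfl, bfm, bgl, cfg, cfl, clm, fgm, glm

Hence C_0 ≅ Z^13, C_1 ≅ Z^24, C_2 ≅ Z^10.

Boundary ∂_1: C_1 → C_0 maps an edge to its endpoints' difference, ∂[p,q] = q − p. For instance
  ∂bf = f − b.
This gives a 13×24 integer matrix of rank 11; reducing to Smith normal form yields diagonal entries (1,1,1,1,1,1,1,1,1,1,1).

Boundary ∂_2: C_2 → C_1 sends each 2-simplex [p,q,r] to [q,r] − [p,r] + [p,q]. For instance
  ∂bgl = gl − bl + bg,
  ∂bcg = cg − bg + bc.
This gives a 24×10 integer matrix of rank 10; reducing to Smith normal form yields diagonal entries (1,1,1,1,1,1,1,1,1,2).

Reading off H_k = ker ∂_k / im ∂_{k+1}:

  H_0: rank C_0 − rank ∂_1 = 13 − 11 = 2, and the invariant factors of ∂_1 are all 1, so H_0 ≅ Z^2.
  H_1: rank ker ∂_1 − rank ∂_2 = (24 − 11) − 10 = 3, and ∂_2 has invariant factor 2 > 1, so H_1 ≅ Z^3 ⊕ Z/2Z.
  H_2: rank ker ∂_2 − rank ∂_3 = (10 − 10) − 0 = 0, and there is no ∂_3, so H_2 ≅ 0.

As a check, the Euler characteristic is 13 − 24 + 10 = -1, which agrees with 2 − 3 + 0 = -1.
(K is a triangulation of the disjoint union of the real projective plane RP^2 and a wedge of 3 circles.)

H_0 ≅ Z^2,  H_1 ≅ Z^3 ⊕ Z/2Z,  H_2 = 0.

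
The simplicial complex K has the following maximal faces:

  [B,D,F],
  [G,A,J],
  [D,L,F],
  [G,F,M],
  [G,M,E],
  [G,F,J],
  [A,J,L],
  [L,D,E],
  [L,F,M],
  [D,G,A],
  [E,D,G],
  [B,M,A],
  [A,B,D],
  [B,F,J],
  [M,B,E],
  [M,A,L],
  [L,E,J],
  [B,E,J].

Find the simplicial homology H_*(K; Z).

Take the total order A < B < D < E < F < G < J < L < M on the vertex set. Then K (dimension 2) consists of the simplices:

  0-simplices (9): A, B, D, E, F, G, J, L, M
  1-simplices (27): AB, AD, AG, AJ, AL, AM, BD, BE, BF, BJ, BM, DE, DF, DG, DL, EG, EJ, EL, EM, FG, FJ, FL, FM, GJ, GM, JL, LM
  2-simplices (18): ABD, ABM, ADG, AGJ, AJL, ALM, BDF, BEJ, BEM, BFJ, DEG, DEL, DFL, EGM, EJL, FGJ, FGM, FLM

giving chain groups C_0 ≅ Z^9, C_1 ≅ Z^27, C_2 ≅ Z^18.

∂_1: C_1 → C_0 is given by ∂[p,q] = [q] − [p].
The 9×27 boundary matrix has rank 8 and Smith normal form diag(1,1,1,1,1,1,1,1).

∂_2: C_2 → C_1 acts by ∂[p,q,r] = [q,r] − [p,r] + [p,q]. For instance
  ∂BEJ = EJ − BJ + BE,
  ∂DFL = FL − DL + DF.
The 27×18 boundary matrix has rank 17 and Smith normal form diag(1,1,1,1,1,1,1,1,1,1,1,1,1,1,1,1,1).

From H_k ≅ ker(∂_k) / im(∂_{k+1}) we obtain:

  H_0: rank C_0 − rank ∂_1 = 9 − 8 = 1, and the invariant factors of ∂_1 are all 1, so H_0 ≅ Z.
  H_1: rank ker ∂_1 − rank ∂_2 = (27 − 8) − 17 = 2, and the invariant factors of ∂_2 are all 1, so H_1 ≅ Z^2.
  H_2: rank ker ∂_2 − rank ∂_3 = (18 − 17) − 0 = 1, and there is no ∂_3, so H_2 ≅ Z.

H_0 ≅ Z,  H_1 ≅ Z^2,  H_2 ≅ Z.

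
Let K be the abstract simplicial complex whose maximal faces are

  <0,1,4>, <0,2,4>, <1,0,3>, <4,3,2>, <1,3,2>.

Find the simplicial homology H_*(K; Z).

H_0 ≅ Z,  H_1 ≅ Z,  H_2 = 0.

We work with the vertex ordering 0 < 1 < 2 < 3 < 4. The simplices of K, each written with vertices in increasing order, are:

  0-simplices (5): [0], [1], [2], [3], [4]
  1-simplices (10): [0,1], [0,2], [0,3], [0,4], [1,2], [1,3], [1,4], [2,3], [2,4], [3,4]
  2-simplices (5): [0,1,3], [0,1,4], [0,2,4], [1,2,3], [2,3,4]

so the chain groups are C_0 ≅ Z^5, C_1 ≅ Z^10, C_2 ≅ Z^5.

∂_1: C_1 → C_0 is given by ∂[p,q] = [q] − [p].
This gives a 5×10 integer matrix of rank 4; reducing to Smith normal form yields diagonal entries (1,1,1,1).

Boundary ∂_2: C_2 → C_1 acts by ∂[p,q,r] = [q,r] − [p,r] + [p,q]. For instance
  ∂[0,1,3] = [1,3] − [0,3] + [0,1],
  ∂[0,2,4] = [2,4] − [0,4] + [0,2].
The resulting 10×5 matrix has rank 5, and its Smith normal form has invariant factors (1,1,1,1,1).

Computing H_k = (kernel of ∂_k) / (image of ∂_{k+1}):

  H_0: rank C_0 − rank ∂_1 = 5 − 4 = 1, and the invariant factors of ∂_1 are all 1, so H_0 ≅ Z.
  H_1: rank ker ∂_1 − rank ∂_2 = (10 − 4) − 5 = 1, and the invariant factors of ∂_2 are all 1, so H_1 ≅ Z.
  H_2: rank ker ∂_2 − rank ∂_3 = (5 − 5) − 0 = 0, and there is no ∂_3, so H_2 ≅ 0.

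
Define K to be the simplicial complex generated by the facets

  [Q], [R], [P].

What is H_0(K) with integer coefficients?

H_0 = Z^3.

We work with the vertex ordering P < Q < R. The simplices of K, each written with vertices in increasing order, are:

  0-simplices (3): P, Q, R

so the chain groups are C_0 ≅ Z^3.

Computing H_k = (kernel of ∂_k) / (image of ∂_{k+1}):

  H_0: rank C_0 − rank ∂_1 = 3 − 0 = 3, and there is no ∂_1, so H_0 ≅ Z^3.

(K is a triangulation of a set of 3 points.)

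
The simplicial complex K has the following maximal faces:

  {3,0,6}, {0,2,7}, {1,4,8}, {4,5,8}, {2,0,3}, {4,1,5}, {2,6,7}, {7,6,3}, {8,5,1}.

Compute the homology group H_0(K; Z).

Order the vertices as 0 < 1 < 2 < 3 < 4 < 5 < 6 < 7 < 8. Listing each simplex with vertices in this order, K has dimension 2 with simplices:

  0-simplices (9): [0], [1], [2], [3], [4], [5], [6], [7], [8]
  1-simplices (16): [0,2], [0,3], [0,6], [0,7], [1,4], [1,5], [1,8], [2,3], [2,6], [2,7], [3,6], [3,7], [4,5], [4,8], [5,8], [6,7]
  2-simplices (9): [0,2,3], [0,2,7], [0,3,6], [1,4,5], [1,4,8], [1,5,8], [2,6,7], [3,6,7], [4,5,8]

so the chain groups are C_0 ≅ Z^9, C_1 ≅ Z^16, C_2 ≅ Z^9.

Boundary ∂_1: C_1 → C_0 is given by ∂[p,q] = [q] − [p].
The 9×16 boundary matrix has rank 7 and Smith normal form diag(1,1,1,1,1,1,1).

The boundary map ∂_2: C_2 → C_1 maps a triangle to the signed sum of its edges. For instance
  ∂[4,5,8] = [5,8] − [4,8] + [4,5],
  ∂[2,6,7] = [6,7] − [2,7] + [2,6].
This gives a 16×9 integer matrix of rank 8; reducing to Smith normal form yields diagonal entries (1,1,1,1,1,1,1,1).

From H_k ≅ ker(∂_k) / im(∂_{k+1}) we obtain:

  H_0: rank C_0 − rank ∂_1 = 9 − 7 = 2, and the invariant factors of ∂_1 are all 1, so H_0 ≅ Z^2.

(K is a triangulation of the disjoint union of the 2-sphere S^2 and the Möbius band.)

H_0 ≅ Z^2.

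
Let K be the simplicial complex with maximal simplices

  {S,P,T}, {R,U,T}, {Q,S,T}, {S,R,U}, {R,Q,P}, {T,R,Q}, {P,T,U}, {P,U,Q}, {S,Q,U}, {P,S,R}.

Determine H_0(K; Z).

H_0 = Z.

Take the total order P < Q < R < S < T < U on the vertex set. Then K (dimension 2) consists of the simplices:

  0-simplices (6): P, Q, R, S, T, U
  1-simplices (15): PQ, PR, PS, PT, PU, QR, QS, QT, QU, RS, RT, RU, ST, SU, TU
  2-simplices (10): PQR, PQU, PRS, PST, PTU, QRT, QST, QSU, RSU, RTU

giving chain groups C_0 ≅ Z^6, C_1 ≅ Z^15, C_2 ≅ Z^10.

Boundary ∂_1: C_1 → C_0 sends each edge [p,q] (with p < q) to q − p. For instance
  ∂SU = U − S.
This gives a 6×15 integer matrix of rank 5; reducing to Smith normal form yields diagonal entries (1,1,1,1,1).

∂_2: C_2 → C_1 sends each 2-simplex [p,q,r] to [q,r] − [p,r] + [p,q]. For instance
  ∂PQR = QR − PR + PQ,
  ∂PRS = RS − PS + PR.
The 15×10 boundary matrix has rank 10 and Smith normal form diag(1,1,1,1,1,1,1,1,1,2).

From H_k ≅ ker(∂_k) / im(∂_{k+1}) we obtain:

  H_0: rank C_0 − rank ∂_1 = 6 − 5 = 1, and the invariant factors of ∂_1 are all 1, so H_0 = Z.

(K is a triangulation of the real projective plane RP^2.)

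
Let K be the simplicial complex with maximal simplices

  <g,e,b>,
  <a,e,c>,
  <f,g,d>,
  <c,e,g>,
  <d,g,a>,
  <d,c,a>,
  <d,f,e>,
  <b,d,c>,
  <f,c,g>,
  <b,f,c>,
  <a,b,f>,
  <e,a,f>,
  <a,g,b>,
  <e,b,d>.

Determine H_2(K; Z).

H_2 ≅ Z.

Fix the vertex order a < b < c < d < e < f < g and write every simplex with vertices in increasing order. Then dim K = 2 and the simplices of K are:

  0-simplices (7): a, b, c, d, e, f, g
  1-simplices (21): ab, ac, ad, ae, af, ag, bc, bd, be, bf, bg, cd, ce, cf, cg, de, df, dg, ef, eg, fg
  2-simplices (14): abf, abg, acd, ace, adg, aef, bcd, bcf, bde, beg, ceg, cfg, def, dfg

so the chain groups are C_0 ≅ Z^7, C_1 ≅ Z^21, C_2 ≅ Z^14.

∂_1: C_1 → C_0 maps an edge to its endpoints' difference, ∂[p,q] = q − p. For instance
  ∂de = e − d.
The resulting 7×21 matrix has rank 6, and its Smith normal form has invariant factors (1,1,1,1,1,1).

Boundary ∂_2: C_2 → C_1 acts by ∂[p,q,r] = [q,r] − [p,r] + [p,q]. For instance
  ∂acd = cd − ad + ac,
  ∂abf = bf − af + ab.
The resulting 21×14 matrix has rank 13, and its Smith normal form has invariant factors (1,1,1,1,1,1,1,1,1,1,1,1,1).

From H_k ≅ ker(∂_k) / im(∂_{k+1}) we obtain:

  H_2: rank ker ∂_2 − rank ∂_3 = (14 − 13) − 0 = 1, and there is no ∂_3, so H_2 = Z.

(K is a triangulation of the torus T^2.)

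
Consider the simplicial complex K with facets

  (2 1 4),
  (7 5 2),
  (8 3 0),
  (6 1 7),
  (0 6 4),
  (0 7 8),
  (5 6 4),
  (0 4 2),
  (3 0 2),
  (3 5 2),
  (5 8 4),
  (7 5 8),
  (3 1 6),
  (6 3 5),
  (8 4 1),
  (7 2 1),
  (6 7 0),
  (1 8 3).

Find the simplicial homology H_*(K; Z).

H_0 ≅ Z,  H_1 ≅ Z^2,  H_2 ≅ Z.

Fix the vertex order 0 < 1 < 2 < 3 < 4 < 5 < 6 < 7 < 8 and write every simplex with vertices in increasing order. Then dim K = 2 and the simplices of K are:

  0-simplices (9): [0], [1], [2], [3], [4], [5], [6], [7], [8]
  1-simplices (27): (27 of them)
  2-simplices (18): [0,2,3], [0,2,4], [0,3,8], [0,4,6], [0,6,7], [0,7,8], [1,2,4], [1,2,7], [1,3,6], [1,3,8], [1,4,8], [1,6,7], [2,3,5], [2,5,7], [3,5,6], [4,5,6], [4,5,8], [5,7,8]

so the chain groups are C_0 ≅ Z^9, C_1 ≅ Z^27, C_2 ≅ Z^18.

The boundary map ∂_1: C_1 → C_0 sends each edge [p,q] (with p < q) to q − p.
The 9×27 boundary matrix has rank 8 and Smith normal form diag(1,1,1,1,1,1,1,1).

Boundary ∂_2: C_2 → C_1 sends each 2-simplex [p,q,r] to [q,r] − [p,r] + [p,q]. For instance
  ∂[0,7,8] = [7,8] − [0,8] + [0,7],
  ∂[2,5,7] = [5,7] − [2,7] + [2,5].
The 27×18 boundary matrix has rank 17 and Smith normal form diag(1,1,1,1,1,1,1,1,1,1,1,1,1,1,1,1,1).

Now H_k = ker ∂_k / im ∂_{k+1}, so:

  H_0: rank C_0 − rank ∂_1 = 9 − 8 = 1, and the invariant factors of ∂_1 are all 1, so H_0 = Z.
  H_1: rank ker ∂_1 − rank ∂_2 = (27 − 8) − 17 = 2, and the invariant factors of ∂_2 are all 1, so H_1 = Z^2.
  H_2: rank ker ∂_2 − rank ∂_3 = (18 − 17) − 0 = 1, and there is no ∂_3, so H_2 = Z.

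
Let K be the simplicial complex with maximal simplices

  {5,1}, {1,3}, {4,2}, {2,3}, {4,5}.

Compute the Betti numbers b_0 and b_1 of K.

K has 5 vertices, 5 edges.
rank ∂_0 = 0, rank ∂_1 = 4 ⇒ b_0 = 5 − 0 − 4 = 1; all invariant factors of ∂_1 are 1 so no torsion. So H_0 ≅ Z.
rank ∂_1 = 4, rank ∂_2 = 0 ⇒ b_1 = 5 − 4 − 0 = 1. So H_1 ≅ Z.

b_0 = 1, b_1 = 1.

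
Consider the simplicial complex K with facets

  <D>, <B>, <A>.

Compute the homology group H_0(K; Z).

H_0 ≅ Z^3.

K has 3 vertices.
rank ∂_0 = 0, rank ∂_1 = 0 ⇒ b_0 = 3 − 0 − 0 = 3. So H_0 ≅ Z^3.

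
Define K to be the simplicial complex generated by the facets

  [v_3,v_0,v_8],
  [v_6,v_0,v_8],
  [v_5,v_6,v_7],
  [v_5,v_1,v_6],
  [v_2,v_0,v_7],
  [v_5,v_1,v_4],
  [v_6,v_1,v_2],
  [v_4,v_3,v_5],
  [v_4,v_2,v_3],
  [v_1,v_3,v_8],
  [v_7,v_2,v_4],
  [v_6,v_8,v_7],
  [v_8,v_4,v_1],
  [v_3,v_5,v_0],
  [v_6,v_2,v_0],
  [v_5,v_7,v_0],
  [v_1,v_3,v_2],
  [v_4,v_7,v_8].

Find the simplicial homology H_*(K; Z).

H_0 = Z,  H_1 = Z × Z/2,  H_2 = 0.

K has 9 vertices, 27 edges, 18 triangles.
rank ∂_0 = 0, rank ∂_1 = 8 ⇒ b_0 = 9 − 0 − 8 = 1; all invariant factors of ∂_1 are 1 so no torsion. So H_0 = Z.
rank ∂_1 = 8, rank ∂_2 = 18 ⇒ b_1 = 27 − 8 − 18 = 1; ∂_2 has invariant factor(s) [2] giving torsion. So H_1 = Z × Z/2.
rank ∂_2 = 18, rank ∂_3 = 0 ⇒ b_2 = 18 − 18 − 0 = 0. So H_2 = 0.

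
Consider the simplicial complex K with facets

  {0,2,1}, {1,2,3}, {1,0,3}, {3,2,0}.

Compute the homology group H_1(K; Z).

H_1 ≅ 0.

We work with the vertex ordering 0 < 1 < 2 < 3. The simplices of K, each written with vertices in increasing order, are:

  0-simplices (4): [0], [1], [2], [3]
  1-simplices (6): [0,1], [0,2], [0,3], [1,2], [1,3], [2,3]
  2-simplices (4): [0,1,2], [0,1,3], [0,2,3], [1,2,3]

giving chain groups C_0 ≅ Z^4, C_1 ≅ Z^6, C_2 ≅ Z^4.

∂_1: C_1 → C_0 maps an edge to its endpoints' difference, ∂[p,q] = q − p.
This gives a 4×6 integer matrix of rank 3; reducing to Smith normal form yields diagonal entries (1,1,1).

The boundary map ∂_2: C_2 → C_1 maps a triangle to the signed sum of its edges. For instance
  ∂[0,2,3] = [2,3] − [0,3] + [0,2],
  ∂[0,1,3] = [1,3] − [0,3] + [0,1].
The 6×4 boundary matrix has rank 3 and Smith normal form diag(1,1,1).

Reading off H_k = ker ∂_k / im ∂_{k+1}:

  H_1: rank ker ∂_1 − rank ∂_2 = (6 − 3) − 3 = 0, and the invariant factors of ∂_2 are all 1, so H_1 ≅ 0.

(K is a triangulation of the 2-sphere S^2.)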